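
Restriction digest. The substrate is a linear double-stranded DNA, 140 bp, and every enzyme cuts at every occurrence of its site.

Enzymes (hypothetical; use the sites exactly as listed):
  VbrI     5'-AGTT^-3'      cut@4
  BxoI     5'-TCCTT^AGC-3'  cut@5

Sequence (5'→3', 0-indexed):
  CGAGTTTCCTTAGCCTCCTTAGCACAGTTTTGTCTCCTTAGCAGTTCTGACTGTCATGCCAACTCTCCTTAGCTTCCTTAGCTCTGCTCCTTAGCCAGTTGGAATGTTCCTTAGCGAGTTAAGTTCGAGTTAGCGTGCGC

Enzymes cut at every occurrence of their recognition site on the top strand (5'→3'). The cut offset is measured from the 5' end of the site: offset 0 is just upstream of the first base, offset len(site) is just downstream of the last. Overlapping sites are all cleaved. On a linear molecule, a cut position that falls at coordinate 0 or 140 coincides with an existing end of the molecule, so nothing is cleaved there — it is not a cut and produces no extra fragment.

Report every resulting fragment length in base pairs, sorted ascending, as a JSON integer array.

Site scan:
  VbrI (AGTT, off=4): starts [2, 25, 42, 96, 116, 121, 127] → cuts [6, 29, 46, 100, 120, 125, 131]
  BxoI (TCCTTAGC, off=5): starts [6, 15, 34, 65, 74, 87, 107] → cuts [11, 20, 39, 70, 79, 92, 112]

All cut coordinates (distinct, sorted): [6, 11, 20, 29, 39, 46, 70, 79, 92, 100, 112, 120, 125, 131]

Fragment lengths:
  [0,6): 6 bp
  [6,11): 5 bp
  [11,20): 9 bp
  [20,29): 9 bp
  [29,39): 10 bp
  [39,46): 7 bp
  [46,70): 24 bp
  [70,79): 9 bp
  [79,92): 13 bp
  [92,100): 8 bp
  [100,112): 12 bp
  [112,120): 8 bp
  [120,125): 5 bp
  [125,131): 6 bp
  [131,140): 9 bp

[5,5,6,6,7,8,8,9,9,9,9,10,12,13,24]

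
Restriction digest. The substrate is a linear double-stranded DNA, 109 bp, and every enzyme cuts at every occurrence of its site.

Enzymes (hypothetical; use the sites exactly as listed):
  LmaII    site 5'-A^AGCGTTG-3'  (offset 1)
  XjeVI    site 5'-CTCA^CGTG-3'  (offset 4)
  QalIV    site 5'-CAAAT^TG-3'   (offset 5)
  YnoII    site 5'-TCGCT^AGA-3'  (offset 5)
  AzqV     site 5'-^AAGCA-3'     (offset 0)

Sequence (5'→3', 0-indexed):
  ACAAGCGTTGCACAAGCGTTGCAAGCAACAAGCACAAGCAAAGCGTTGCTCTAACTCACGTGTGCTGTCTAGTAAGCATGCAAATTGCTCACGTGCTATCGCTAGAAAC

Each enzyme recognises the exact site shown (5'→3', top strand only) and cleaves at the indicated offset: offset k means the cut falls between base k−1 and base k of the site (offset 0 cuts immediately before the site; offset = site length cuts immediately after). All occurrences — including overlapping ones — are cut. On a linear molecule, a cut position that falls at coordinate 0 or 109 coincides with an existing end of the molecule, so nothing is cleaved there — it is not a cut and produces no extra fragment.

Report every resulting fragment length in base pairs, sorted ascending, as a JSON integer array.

Site scan:
  LmaII (AAGCGTTG, off=1): starts [2, 13, 40] → cuts [3, 14, 41]
  XjeVI (CTCACGTG, off=4): starts [54, 87] → cuts [58, 91]
  QalIV (CAAATTG, off=5): starts [80] → cuts [85]
  YnoII (TCGCTAGA, off=5): starts [98] → cuts [103]
  AzqV (AAGCA, off=0): starts [22, 29, 35, 73] → cuts [22, 29, 35, 73]

Pooled cuts: [3, 14, 22, 29, 35, 41, 58, 73, 85, 91, 103]

Fragment lengths:
  [0,3): 3 bp
  [3,14): 11 bp
  [14,22): 8 bp
  [22,29): 7 bp
  [29,35): 6 bp
  [35,41): 6 bp
  [41,58): 17 bp
  [58,73): 15 bp
  [73,85): 12 bp
  [85,91): 6 bp
  [91,103): 12 bp
  [103,109): 6 bp

[3,6,6,6,6,7,8,11,12,12,15,17]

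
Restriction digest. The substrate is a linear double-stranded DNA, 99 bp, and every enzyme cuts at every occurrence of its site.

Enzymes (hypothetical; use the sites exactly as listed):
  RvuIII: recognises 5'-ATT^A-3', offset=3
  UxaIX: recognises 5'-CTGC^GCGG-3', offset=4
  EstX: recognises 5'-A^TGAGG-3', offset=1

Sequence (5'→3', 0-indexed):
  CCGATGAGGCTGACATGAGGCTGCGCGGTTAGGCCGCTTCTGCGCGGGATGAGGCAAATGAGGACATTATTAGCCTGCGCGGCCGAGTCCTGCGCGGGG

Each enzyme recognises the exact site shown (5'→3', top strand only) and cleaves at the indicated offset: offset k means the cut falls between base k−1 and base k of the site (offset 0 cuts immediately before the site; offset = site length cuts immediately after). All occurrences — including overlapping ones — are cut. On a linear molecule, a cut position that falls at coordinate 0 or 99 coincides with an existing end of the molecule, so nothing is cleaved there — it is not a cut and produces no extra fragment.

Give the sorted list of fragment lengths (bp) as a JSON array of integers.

[3,4,6,6,7,9,9,10,11,15,19]

Per-enzyme occurrences:
  RvuIII (ATTA, off=3): starts [65, 68] → cuts [68, 71]
  UxaIX (CTGCGCGG, off=4): starts [20, 39, 74, 89] → cuts [24, 43, 78, 93]
  EstX (ATGAGG, off=1): starts [3, 14, 48, 57] → cuts [4, 15, 49, 58]

Pooled cuts: [4, 15, 24, 43, 49, 58, 68, 71, 78, 93]

Fragment lengths:
  [0,4): 4 bp
  [4,15): 11 bp
  [15,24): 9 bp
  [24,43): 19 bp
  [43,49): 6 bp
  [49,58): 9 bp
  [58,68): 10 bp
  [68,71): 3 bp
  [71,78): 7 bp
  [78,93): 15 bp
  [93,99): 6 bp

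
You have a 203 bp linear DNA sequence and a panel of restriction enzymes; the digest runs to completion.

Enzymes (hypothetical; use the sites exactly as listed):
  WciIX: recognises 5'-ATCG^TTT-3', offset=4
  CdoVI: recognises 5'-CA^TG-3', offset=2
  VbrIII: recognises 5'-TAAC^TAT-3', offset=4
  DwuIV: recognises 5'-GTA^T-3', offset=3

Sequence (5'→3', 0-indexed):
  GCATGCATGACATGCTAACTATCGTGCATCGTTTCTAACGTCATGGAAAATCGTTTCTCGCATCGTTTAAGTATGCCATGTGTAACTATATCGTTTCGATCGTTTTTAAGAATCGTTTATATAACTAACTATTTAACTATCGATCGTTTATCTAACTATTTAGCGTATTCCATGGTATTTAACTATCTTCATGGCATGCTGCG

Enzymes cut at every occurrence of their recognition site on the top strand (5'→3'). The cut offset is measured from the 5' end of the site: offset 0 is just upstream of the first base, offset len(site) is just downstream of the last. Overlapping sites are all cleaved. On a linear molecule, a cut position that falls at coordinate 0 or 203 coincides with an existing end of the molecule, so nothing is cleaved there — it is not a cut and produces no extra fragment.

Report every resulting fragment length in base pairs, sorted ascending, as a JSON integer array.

Site scan:
  WciIX ATCGTTT/4: at [27, 49, 61, 89, 98, 111, 142] ⇒ [31, 53, 65, 93, 102, 115, 146]
  CdoVI CATG/2: at [1, 5, 10, 41, 76, 170, 189, 194] ⇒ [3, 7, 12, 43, 78, 172, 191, 196]
  VbrIII TAACTAT/4: at [15, 82, 125, 133, 152, 179] ⇒ [19, 86, 129, 137, 156, 183]
  DwuIV GTAT/3: at [70, 164, 174] ⇒ [73, 167, 177]

Pooled cuts: [3, 7, 12, 19, 31, 43, 53, 65, 73, 78, 86, 93, 102, 115, 129, 137, 146, 156, 167, 172, 177, 183, 191, 196]

Fragment lengths:
  [0,3): 3 bp
  [3,7): 4 bp
  [7,12): 5 bp
  [12,19): 7 bp
  [19,31): 12 bp
  [31,43): 12 bp
  [43,53): 10 bp
  [53,65): 12 bp
  [65,73): 8 bp
  [73,78): 5 bp
  [78,86): 8 bp
  [86,93): 7 bp
  [93,102): 9 bp
  [102,115): 13 bp
  [115,129): 14 bp
  [129,137): 8 bp
  [137,146): 9 bp
  [146,156): 10 bp
  [156,167): 11 bp
  [167,172): 5 bp
  [172,177): 5 bp
  [177,183): 6 bp
  [183,191): 8 bp
  [191,196): 5 bp
  [196,203): 7 bp

[3,4,5,5,5,5,5,6,7,7,7,8,8,8,8,9,9,10,10,11,12,12,12,13,14]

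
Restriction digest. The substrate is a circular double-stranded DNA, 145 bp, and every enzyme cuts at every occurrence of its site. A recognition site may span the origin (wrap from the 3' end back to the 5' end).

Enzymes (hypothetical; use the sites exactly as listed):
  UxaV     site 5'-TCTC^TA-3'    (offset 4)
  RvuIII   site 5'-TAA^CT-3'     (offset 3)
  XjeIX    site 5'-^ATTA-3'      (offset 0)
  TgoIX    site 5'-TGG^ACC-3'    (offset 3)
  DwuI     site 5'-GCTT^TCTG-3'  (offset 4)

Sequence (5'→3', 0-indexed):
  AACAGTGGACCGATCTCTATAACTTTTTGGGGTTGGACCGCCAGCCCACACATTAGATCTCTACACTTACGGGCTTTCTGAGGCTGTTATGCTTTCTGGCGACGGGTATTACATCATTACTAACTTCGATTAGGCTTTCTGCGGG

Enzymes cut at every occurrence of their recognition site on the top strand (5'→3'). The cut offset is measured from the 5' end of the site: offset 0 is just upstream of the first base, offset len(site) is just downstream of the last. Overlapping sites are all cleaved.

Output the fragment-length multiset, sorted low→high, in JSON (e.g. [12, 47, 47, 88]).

[5,5,8,8,9,9,10,13,14,15,15,16,18]

Per-enzyme occurrences:
  UxaV TCTCTA/4: at [13, 57] ⇒ [17, 61]
  RvuIII TAACT/3: at [19, 120] ⇒ [22, 123]
  XjeIX ATTA/0: at [51, 107, 115, 128] ⇒ [51, 107, 115, 128]
  TgoIX TGGACC/3: at [5, 33] ⇒ [8, 36]
  DwuI GCTTTCTG/4: at [72, 90, 133] ⇒ [76, 94, 137]

Pooled cuts: [8, 17, 22, 36, 51, 61, 76, 94, 107, 115, 123, 128, 137]

Fragment lengths:
  8→17: 9 bp
  17→22: 5 bp
  22→36: 14 bp
  36→51: 15 bp
  51→61: 10 bp
  61→76: 15 bp
  76→94: 18 bp
  94→107: 13 bp
  107→115: 8 bp
  115→123: 8 bp
  123→128: 5 bp
  128→137: 9 bp
  137→8 (wrap): 145-137+8 = 16 bp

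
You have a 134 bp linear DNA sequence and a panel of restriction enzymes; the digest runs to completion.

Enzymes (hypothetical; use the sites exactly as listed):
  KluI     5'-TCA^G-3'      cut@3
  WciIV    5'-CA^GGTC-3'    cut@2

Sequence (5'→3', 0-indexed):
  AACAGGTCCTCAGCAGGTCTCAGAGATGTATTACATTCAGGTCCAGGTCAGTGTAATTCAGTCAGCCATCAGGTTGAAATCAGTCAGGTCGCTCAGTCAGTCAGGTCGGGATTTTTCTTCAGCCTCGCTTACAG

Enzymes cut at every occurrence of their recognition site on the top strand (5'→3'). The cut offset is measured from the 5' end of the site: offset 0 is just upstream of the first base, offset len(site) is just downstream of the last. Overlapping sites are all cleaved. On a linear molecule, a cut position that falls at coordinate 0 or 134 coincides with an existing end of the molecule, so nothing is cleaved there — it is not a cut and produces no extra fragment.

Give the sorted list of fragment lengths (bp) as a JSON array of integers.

Per-enzyme occurrences:
  KluI TCAG/3: at [9, 19, 36, 47, 57, 61, 68, 79, 83, 92, 96, 100, 118] ⇒ [12, 22, 39, 50, 60, 64, 71, 82, 86, 95, 99, 103, 121]
  WciIV CAGGTC/2: at [2, 13, 37, 43, 84, 101] ⇒ [4, 15, 39, 45, 86, 103]

All cut coordinates (distinct, sorted): [4, 12, 15, 22, 39, 45, 50, 60, 64, 71, 82, 86, 95, 99, 103, 121]

Fragment lengths:
  [0,4): 4 bp
  [4,12): 8 bp
  [12,15): 3 bp
  [15,22): 7 bp
  [22,39): 17 bp
  [39,45): 6 bp
  [45,50): 5 bp
  [50,60): 10 bp
  [60,64): 4 bp
  [64,71): 7 bp
  [71,82): 11 bp
  [82,86): 4 bp
  [86,95): 9 bp
  [95,99): 4 bp
  [99,103): 4 bp
  [103,121): 18 bp
  [121,134): 13 bp

[3,4,4,4,4,4,5,6,7,7,8,9,10,11,13,17,18]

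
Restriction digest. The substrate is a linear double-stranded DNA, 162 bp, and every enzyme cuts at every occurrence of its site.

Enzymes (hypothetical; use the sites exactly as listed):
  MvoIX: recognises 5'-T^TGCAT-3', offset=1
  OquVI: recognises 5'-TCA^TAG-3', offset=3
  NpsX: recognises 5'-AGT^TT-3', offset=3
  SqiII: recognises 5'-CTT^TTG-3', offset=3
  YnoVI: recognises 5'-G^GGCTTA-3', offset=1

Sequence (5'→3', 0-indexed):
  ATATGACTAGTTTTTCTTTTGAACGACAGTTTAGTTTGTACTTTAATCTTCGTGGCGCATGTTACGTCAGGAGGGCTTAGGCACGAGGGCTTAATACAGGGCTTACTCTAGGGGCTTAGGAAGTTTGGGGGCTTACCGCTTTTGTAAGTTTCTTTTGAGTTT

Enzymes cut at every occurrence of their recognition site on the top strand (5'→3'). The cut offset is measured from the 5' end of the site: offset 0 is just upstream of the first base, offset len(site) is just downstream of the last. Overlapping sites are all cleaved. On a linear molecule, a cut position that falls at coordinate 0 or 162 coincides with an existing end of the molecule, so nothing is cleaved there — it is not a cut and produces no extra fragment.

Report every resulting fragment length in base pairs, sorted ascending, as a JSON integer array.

[2,5,5,5,6,7,8,11,12,12,12,12,13,14,38]

Site scan:
  MvoIX (TTGCAT, off=1): no sites
  OquVI (TCATAG, off=3): no sites
  NpsX (AGTTT, off=3): starts [8, 27, 32, 121, 146, 157] → cuts [11, 30, 35, 124, 149, 160]
  SqiII (CTTTTG, off=3): starts [15, 138, 151] → cuts [18, 141, 154]
  YnoVI (GGGCTTA, off=1): starts [72, 86, 98, 111, 128] → cuts [73, 87, 99, 112, 129]

Pooled cuts: [11, 18, 30, 35, 73, 87, 99, 112, 124, 129, 141, 149, 154, 160]

Fragments:
  [0,11): 11 bp
  [11,18): 7 bp
  [18,30): 12 bp
  [30,35): 5 bp
  [35,73): 38 bp
  [73,87): 14 bp
  [87,99): 12 bp
  [99,112): 13 bp
  [112,124): 12 bp
  [124,129): 5 bp
  [129,141): 12 bp
  [141,149): 8 bp
  [149,154): 5 bp
  [154,160): 6 bp
  [160,162): 2 bp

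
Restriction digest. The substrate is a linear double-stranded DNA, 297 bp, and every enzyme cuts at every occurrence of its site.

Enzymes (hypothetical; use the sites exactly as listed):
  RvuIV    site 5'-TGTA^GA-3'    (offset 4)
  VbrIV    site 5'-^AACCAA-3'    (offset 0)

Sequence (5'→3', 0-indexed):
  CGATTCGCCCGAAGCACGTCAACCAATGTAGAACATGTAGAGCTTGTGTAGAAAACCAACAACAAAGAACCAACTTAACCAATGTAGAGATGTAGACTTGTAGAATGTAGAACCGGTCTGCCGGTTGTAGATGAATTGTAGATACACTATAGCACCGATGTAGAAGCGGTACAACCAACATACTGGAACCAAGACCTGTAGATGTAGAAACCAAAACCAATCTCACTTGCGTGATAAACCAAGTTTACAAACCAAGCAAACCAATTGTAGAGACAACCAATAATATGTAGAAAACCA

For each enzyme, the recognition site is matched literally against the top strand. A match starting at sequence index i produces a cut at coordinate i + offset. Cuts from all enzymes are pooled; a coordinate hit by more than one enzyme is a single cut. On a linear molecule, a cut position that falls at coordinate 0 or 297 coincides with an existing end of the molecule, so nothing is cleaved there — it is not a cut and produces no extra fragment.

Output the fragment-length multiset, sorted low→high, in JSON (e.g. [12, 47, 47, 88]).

[2,3,5,6,6,7,8,8,8,9,9,9,10,10,10,11,11,11,13,14,14,14,15,20,20,22,22]

Per-enzyme occurrences:
  RvuIV TGTAGA/4: at [26, 35, 46, 82, 90, 98, 105, 125, 136, 158, 196, 202, 265, 285] ⇒ [30, 39, 50, 86, 94, 102, 109, 129, 140, 162, 200, 206, 269, 289]
  VbrIV AACCAA/0: at [20, 53, 67, 76, 172, 186, 208, 214, 236, 249, 258, 274] ⇒ [20, 53, 67, 76, 172, 186, 208, 214, 236, 249, 258, 274]

All cut coordinates (distinct, sorted): [20, 30, 39, 50, 53, 67, 76, 86, 94, 102, 109, 129, 140, 162, 172, 186, 200, 206, 208, 214, 236, 249, 258, 269, 274, 289]

Fragments:
  [0,20): 20 bp
  [20,30): 10 bp
  [30,39): 9 bp
  [39,50): 11 bp
  [50,53): 3 bp
  [53,67): 14 bp
  [67,76): 9 bp
  [76,86): 10 bp
  [86,94): 8 bp
  [94,102): 8 bp
  [102,109): 7 bp
  [109,129): 20 bp
  [129,140): 11 bp
  [140,162): 22 bp
  [162,172): 10 bp
  [172,186): 14 bp
  [186,200): 14 bp
  [200,206): 6 bp
  [206,208): 2 bp
  [208,214): 6 bp
  [214,236): 22 bp
  [236,249): 13 bp
  [249,258): 9 bp
  [258,269): 11 bp
  [269,274): 5 bp
  [274,289): 15 bp
  [289,297): 8 bp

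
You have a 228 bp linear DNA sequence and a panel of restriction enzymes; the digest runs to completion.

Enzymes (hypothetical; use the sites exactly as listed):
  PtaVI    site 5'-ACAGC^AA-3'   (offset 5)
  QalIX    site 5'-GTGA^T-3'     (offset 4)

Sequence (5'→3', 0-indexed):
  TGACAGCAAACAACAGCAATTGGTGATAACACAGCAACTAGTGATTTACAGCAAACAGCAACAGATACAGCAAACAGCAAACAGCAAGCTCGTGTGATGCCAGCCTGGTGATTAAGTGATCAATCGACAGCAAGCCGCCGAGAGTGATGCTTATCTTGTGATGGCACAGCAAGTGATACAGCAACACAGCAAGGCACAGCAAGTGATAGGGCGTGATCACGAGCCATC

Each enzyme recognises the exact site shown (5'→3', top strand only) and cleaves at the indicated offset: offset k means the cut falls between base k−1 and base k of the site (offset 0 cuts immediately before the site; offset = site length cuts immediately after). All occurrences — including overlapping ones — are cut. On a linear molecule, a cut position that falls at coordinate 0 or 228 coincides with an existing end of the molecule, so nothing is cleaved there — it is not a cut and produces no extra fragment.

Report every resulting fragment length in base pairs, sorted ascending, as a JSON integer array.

[6,6,6,7,7,7,7,8,8,8,9,9,9,9,10,10,10,12,12,12,12,14,14,16]

Per-enzyme occurrences:
  PtaVI ACAGCAA/5: at [2, 12, 30, 47, 54, 66, 73, 80, 126, 165, 177, 185, 195] ⇒ [7, 17, 35, 52, 59, 71, 78, 85, 131, 170, 182, 190, 200]
  QalIX GTGAT/4: at [22, 40, 93, 107, 115, 143, 157, 172, 202, 212] ⇒ [26, 44, 97, 111, 119, 147, 161, 176, 206, 216]

Pooled cuts: [7, 17, 26, 35, 44, 52, 59, 71, 78, 85, 97, 111, 119, 131, 147, 161, 170, 176, 182, 190, 200, 206, 216]

Fragments:
  [0,7): 7 bp
  [7,17): 10 bp
  [17,26): 9 bp
  [26,35): 9 bp
  [35,44): 9 bp
  [44,52): 8 bp
  [52,59): 7 bp
  [59,71): 12 bp
  [71,78): 7 bp
  [78,85): 7 bp
  [85,97): 12 bp
  [97,111): 14 bp
  [111,119): 8 bp
  [119,131): 12 bp
  [131,147): 16 bp
  [147,161): 14 bp
  [161,170): 9 bp
  [170,176): 6 bp
  [176,182): 6 bp
  [182,190): 8 bp
  [190,200): 10 bp
  [200,206): 6 bp
  [206,216): 10 bp
  [216,228): 12 bp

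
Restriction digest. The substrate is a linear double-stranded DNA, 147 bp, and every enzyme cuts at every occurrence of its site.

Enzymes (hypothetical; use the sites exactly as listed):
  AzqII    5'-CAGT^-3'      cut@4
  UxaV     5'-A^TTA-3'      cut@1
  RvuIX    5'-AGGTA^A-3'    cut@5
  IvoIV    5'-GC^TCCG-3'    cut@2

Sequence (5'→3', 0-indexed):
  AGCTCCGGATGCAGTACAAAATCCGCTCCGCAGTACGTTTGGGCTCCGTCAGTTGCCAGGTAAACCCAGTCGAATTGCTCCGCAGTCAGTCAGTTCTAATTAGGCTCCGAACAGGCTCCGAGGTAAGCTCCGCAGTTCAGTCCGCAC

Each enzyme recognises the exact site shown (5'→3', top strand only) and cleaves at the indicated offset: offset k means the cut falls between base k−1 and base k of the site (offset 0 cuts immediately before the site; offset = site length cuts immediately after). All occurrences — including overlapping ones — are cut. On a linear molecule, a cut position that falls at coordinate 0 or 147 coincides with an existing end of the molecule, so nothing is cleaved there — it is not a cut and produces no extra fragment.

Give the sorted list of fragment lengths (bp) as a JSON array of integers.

Site scan:
  AzqII (CAGT, off=4): starts [11, 30, 49, 66, 82, 86, 90, 132, 137] → cuts [15, 34, 53, 70, 86, 90, 94, 136, 141]
  UxaV (ATTA, off=1): starts [98] → cuts [99]
  RvuIX (AGGTAA, off=5): starts [57, 120] → cuts [62, 125]
  IvoIV (GCTCCG, off=2): starts [1, 24, 42, 76, 103, 114, 126] → cuts [3, 26, 44, 78, 105, 116, 128]

All cut coordinates (distinct, sorted): [3, 15, 26, 34, 44, 53, 62, 70, 78, 86, 90, 94, 99, 105, 116, 125, 128, 136, 141]

Fragment lengths:
  [0,3): 3 bp
  [3,15): 12 bp
  [15,26): 11 bp
  [26,34): 8 bp
  [34,44): 10 bp
  [44,53): 9 bp
  [53,62): 9 bp
  [62,70): 8 bp
  [70,78): 8 bp
  [78,86): 8 bp
  [86,90): 4 bp
  [90,94): 4 bp
  [94,99): 5 bp
  [99,105): 6 bp
  [105,116): 11 bp
  [116,125): 9 bp
  [125,128): 3 bp
  [128,136): 8 bp
  [136,141): 5 bp
  [141,147): 6 bp

[3,3,4,4,5,5,6,6,8,8,8,8,8,9,9,9,10,11,11,12]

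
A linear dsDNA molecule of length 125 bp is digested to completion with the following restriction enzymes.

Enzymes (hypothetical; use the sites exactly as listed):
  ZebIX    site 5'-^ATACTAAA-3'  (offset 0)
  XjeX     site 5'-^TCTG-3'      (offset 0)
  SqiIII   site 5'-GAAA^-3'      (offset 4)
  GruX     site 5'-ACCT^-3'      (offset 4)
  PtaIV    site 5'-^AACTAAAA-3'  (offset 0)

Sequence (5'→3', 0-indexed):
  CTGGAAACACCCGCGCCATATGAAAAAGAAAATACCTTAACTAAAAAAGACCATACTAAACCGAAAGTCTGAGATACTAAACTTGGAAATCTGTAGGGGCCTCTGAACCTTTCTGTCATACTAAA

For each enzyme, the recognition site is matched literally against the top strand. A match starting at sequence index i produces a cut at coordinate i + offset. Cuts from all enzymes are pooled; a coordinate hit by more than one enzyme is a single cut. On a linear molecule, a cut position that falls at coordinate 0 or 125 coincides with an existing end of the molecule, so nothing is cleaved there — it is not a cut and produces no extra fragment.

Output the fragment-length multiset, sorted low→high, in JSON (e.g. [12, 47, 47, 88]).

Scan for sites:
  ZebIX (ATACTAAA, off=0): starts [52, 73, 117] → cuts [52, 73, 117]
  XjeX (TCTG, off=0): starts [67, 89, 101, 111] → cuts [67, 89, 101, 111]
  SqiIII (GAAA, off=4): starts [3, 21, 27, 62, 85] → cuts [7, 25, 31, 66, 89]
  GruX (ACCT, off=4): starts [33, 106] → cuts [37, 110]
  PtaIV (AACTAAAA, off=0): starts [38] → cuts [38]

Pooled cuts: [7, 25, 31, 37, 38, 52, 66, 67, 73, 89, 101, 110, 111, 117]

Fragment lengths:
  [0,7): 7 bp
  [7,25): 18 bp
  [25,31): 6 bp
  [31,37): 6 bp
  [37,38): 1 bp
  [38,52): 14 bp
  [52,66): 14 bp
  [66,67): 1 bp
  [67,73): 6 bp
  [73,89): 16 bp
  [89,101): 12 bp
  [101,110): 9 bp
  [110,111): 1 bp
  [111,117): 6 bp
  [117,125): 8 bp

[1,1,1,6,6,6,6,7,8,9,12,14,14,16,18]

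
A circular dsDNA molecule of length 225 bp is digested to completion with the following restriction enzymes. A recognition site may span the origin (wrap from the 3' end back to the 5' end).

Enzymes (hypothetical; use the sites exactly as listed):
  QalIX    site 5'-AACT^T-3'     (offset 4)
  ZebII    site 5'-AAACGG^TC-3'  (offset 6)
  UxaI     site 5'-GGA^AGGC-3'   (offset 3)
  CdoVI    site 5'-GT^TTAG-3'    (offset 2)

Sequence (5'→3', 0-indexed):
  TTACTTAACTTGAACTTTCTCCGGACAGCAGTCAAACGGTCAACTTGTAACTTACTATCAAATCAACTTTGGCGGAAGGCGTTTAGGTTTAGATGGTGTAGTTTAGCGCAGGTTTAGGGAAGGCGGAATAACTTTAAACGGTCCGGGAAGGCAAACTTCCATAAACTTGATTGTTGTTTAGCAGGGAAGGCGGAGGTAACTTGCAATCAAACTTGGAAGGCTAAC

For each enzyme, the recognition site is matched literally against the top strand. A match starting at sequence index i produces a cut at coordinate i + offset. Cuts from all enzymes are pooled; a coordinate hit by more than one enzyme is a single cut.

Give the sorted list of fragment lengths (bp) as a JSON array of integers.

Per-enzyme occurrences:
  QalIX (AACTT, off=4): starts [6, 12, 41, 48, 64, 129, 153, 163, 197, 209, 222] → cuts [1, 10, 16, 45, 52, 68, 133, 157, 167, 201, 213]
  ZebII (AAACGGTC, off=6): starts [33, 135] → cuts [39, 141]
  UxaI (GGAAGGC, off=3): starts [73, 117, 145, 184, 214] → cuts [76, 120, 148, 187, 217]
  CdoVI (GTTTAG, off=2): starts [80, 86, 100, 111, 175] → cuts [82, 88, 102, 113, 177]

Pooled cuts: [1, 10, 16, 39, 45, 52, 68, 76, 82, 88, 102, 113, 120, 133, 141, 148, 157, 167, 177, 187, 201, 213, 217]

Fragment lengths:
  1→10: 9 bp
  10→16: 6 bp
  16→39: 23 bp
  39→45: 6 bp
  45→52: 7 bp
  52→68: 16 bp
  68→76: 8 bp
  76→82: 6 bp
  82→88: 6 bp
  88→102: 14 bp
  102→113: 11 bp
  113→120: 7 bp
  120→133: 13 bp
  133→141: 8 bp
  141→148: 7 bp
  148→157: 9 bp
  157→167: 10 bp
  167→177: 10 bp
  177→187: 10 bp
  187→201: 14 bp
  201→213: 12 bp
  213→217: 4 bp
  217→1 (wrap): 225-217+1 = 9 bp

[4,6,6,6,6,7,7,7,8,8,9,9,9,10,10,10,11,12,13,14,14,16,23]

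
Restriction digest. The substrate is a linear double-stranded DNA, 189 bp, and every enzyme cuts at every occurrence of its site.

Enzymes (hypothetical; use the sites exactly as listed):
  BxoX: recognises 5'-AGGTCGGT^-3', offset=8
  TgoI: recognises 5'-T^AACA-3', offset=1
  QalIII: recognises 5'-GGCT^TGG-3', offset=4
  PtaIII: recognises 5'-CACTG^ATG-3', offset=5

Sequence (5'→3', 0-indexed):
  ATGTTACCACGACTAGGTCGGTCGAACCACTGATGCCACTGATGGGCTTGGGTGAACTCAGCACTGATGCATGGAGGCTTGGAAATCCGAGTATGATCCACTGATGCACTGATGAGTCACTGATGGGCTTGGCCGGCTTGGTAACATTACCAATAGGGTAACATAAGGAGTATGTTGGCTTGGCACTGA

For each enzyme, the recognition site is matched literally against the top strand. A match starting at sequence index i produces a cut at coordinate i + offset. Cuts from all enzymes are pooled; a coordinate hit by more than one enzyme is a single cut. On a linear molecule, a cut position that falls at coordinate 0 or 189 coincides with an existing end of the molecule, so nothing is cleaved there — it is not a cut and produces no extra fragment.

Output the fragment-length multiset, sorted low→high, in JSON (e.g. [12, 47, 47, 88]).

[4,7,7,8,9,9,9,10,11,13,17,18,21,22,24]

Per-enzyme occurrences:
  BxoX AGGTCGGT/8: at [14] ⇒ [22]
  TgoI TAACA/1: at [141, 158] ⇒ [142, 159]
  QalIII GGCTTGG/4: at [44, 75, 125, 134, 176] ⇒ [48, 79, 129, 138, 180]
  PtaIII CACTGATG/5: at [27, 36, 61, 98, 106, 117] ⇒ [32, 41, 66, 103, 111, 122]

All cut coordinates (distinct, sorted): [22, 32, 41, 48, 66, 79, 103, 111, 122, 129, 138, 142, 159, 180]

Fragment lengths:
  [0,22): 22 bp
  [22,32): 10 bp
  [32,41): 9 bp
  [41,48): 7 bp
  [48,66): 18 bp
  [66,79): 13 bp
  [79,103): 24 bp
  [103,111): 8 bp
  [111,122): 11 bp
  [122,129): 7 bp
  [129,138): 9 bp
  [138,142): 4 bp
  [142,159): 17 bp
  [159,180): 21 bp
  [180,189): 9 bp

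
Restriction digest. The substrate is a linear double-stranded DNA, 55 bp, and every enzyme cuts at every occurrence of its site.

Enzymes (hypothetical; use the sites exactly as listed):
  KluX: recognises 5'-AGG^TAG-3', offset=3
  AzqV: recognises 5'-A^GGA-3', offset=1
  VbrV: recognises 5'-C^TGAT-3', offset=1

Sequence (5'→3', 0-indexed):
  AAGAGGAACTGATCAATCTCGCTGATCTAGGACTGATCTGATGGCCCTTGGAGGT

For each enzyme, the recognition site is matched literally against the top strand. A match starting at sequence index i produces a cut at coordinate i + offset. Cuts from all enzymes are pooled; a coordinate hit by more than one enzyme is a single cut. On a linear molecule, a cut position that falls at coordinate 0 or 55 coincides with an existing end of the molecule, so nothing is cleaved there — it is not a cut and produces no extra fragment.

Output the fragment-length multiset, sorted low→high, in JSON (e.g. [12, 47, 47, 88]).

[4,4,5,5,7,13,17]

Site scan:
  KluX (AGGTAG, off=3): no sites
  AzqV (AGGA, off=1): starts [3, 28] → cuts [4, 29]
  VbrV (CTGAT, off=1): starts [8, 21, 32, 37] → cuts [9, 22, 33, 38]

All cut coordinates (distinct, sorted): [4, 9, 22, 29, 33, 38]

Fragment lengths:
  [0,4): 4 bp
  [4,9): 5 bp
  [9,22): 13 bp
  [22,29): 7 bp
  [29,33): 4 bp
  [33,38): 5 bp
  [38,55): 17 bp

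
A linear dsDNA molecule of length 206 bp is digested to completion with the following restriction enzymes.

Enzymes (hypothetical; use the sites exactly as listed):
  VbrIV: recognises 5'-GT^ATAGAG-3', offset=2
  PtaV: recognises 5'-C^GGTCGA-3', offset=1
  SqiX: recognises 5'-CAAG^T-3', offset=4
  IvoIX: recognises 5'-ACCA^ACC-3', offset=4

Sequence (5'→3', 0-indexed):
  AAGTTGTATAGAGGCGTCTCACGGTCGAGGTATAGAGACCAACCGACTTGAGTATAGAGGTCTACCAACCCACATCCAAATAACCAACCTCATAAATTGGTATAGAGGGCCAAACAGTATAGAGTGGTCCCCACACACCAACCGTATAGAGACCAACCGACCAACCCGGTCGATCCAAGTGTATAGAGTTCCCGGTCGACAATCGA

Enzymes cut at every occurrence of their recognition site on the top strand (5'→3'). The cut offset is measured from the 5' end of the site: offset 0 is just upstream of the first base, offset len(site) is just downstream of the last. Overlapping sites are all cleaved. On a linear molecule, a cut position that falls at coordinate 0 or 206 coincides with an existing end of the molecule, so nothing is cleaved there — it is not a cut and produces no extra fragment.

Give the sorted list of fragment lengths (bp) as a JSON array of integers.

Per-enzyme occurrences:
  VbrIV GTATAGAG/2: at [5, 29, 51, 99, 116, 143, 180] ⇒ [7, 31, 53, 101, 118, 145, 182]
  PtaV CGGTCGA/1: at [21, 166, 192] ⇒ [22, 167, 193]
  SqiX CAAGT/4: at [175] ⇒ [179]
  IvoIX ACCAACC/4: at [37, 63, 82, 136, 151, 159] ⇒ [41, 67, 86, 140, 155, 163]

Pooled cuts: [7, 22, 31, 41, 53, 67, 86, 101, 118, 140, 145, 155, 163, 167, 179, 182, 193]

Fragment lengths:
  [0,7): 7 bp
  [7,22): 15 bp
  [22,31): 9 bp
  [31,41): 10 bp
  [41,53): 12 bp
  [53,67): 14 bp
  [67,86): 19 bp
  [86,101): 15 bp
  [101,118): 17 bp
  [118,140): 22 bp
  [140,145): 5 bp
  [145,155): 10 bp
  [155,163): 8 bp
  [163,167): 4 bp
  [167,179): 12 bp
  [179,182): 3 bp
  [182,193): 11 bp
  [193,206): 13 bp

[3,4,5,7,8,9,10,10,11,12,12,13,14,15,15,17,19,22]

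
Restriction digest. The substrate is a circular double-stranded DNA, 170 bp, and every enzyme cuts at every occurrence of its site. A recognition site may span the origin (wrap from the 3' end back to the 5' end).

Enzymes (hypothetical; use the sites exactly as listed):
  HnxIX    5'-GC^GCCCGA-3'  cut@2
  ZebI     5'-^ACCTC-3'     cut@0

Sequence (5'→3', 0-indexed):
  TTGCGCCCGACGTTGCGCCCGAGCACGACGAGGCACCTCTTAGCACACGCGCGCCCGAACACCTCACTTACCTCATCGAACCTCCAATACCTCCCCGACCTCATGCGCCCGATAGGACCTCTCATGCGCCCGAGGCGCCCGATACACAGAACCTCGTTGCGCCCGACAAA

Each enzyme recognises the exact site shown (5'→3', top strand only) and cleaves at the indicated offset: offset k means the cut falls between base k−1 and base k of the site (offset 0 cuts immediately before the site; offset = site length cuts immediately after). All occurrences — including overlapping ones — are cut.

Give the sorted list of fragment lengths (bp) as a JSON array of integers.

[8,9,9,9,9,9,10,10,10,11,12,14,14,18,18]

Site scan:
  HnxIX (GCGCCCGA, off=2): starts [2, 14, 50, 104, 125, 134, 158] → cuts [4, 16, 52, 106, 127, 136, 160]
  ZebI (ACCTC, off=0): starts [34, 60, 69, 79, 88, 97, 116, 150] → cuts [34, 60, 69, 79, 88, 97, 116, 150]

Pooled cuts: [4, 16, 34, 52, 60, 69, 79, 88, 97, 106, 116, 127, 136, 150, 160]

Fragments:
  4→16: 12 bp
  16→34: 18 bp
  34→52: 18 bp
  52→60: 8 bp
  60→69: 9 bp
  69→79: 10 bp
  79→88: 9 bp
  88→97: 9 bp
  97→106: 9 bp
  106→116: 10 bp
  116→127: 11 bp
  127→136: 9 bp
  136→150: 14 bp
  150→160: 10 bp
  160→4 (wrap): 170-160+4 = 14 bp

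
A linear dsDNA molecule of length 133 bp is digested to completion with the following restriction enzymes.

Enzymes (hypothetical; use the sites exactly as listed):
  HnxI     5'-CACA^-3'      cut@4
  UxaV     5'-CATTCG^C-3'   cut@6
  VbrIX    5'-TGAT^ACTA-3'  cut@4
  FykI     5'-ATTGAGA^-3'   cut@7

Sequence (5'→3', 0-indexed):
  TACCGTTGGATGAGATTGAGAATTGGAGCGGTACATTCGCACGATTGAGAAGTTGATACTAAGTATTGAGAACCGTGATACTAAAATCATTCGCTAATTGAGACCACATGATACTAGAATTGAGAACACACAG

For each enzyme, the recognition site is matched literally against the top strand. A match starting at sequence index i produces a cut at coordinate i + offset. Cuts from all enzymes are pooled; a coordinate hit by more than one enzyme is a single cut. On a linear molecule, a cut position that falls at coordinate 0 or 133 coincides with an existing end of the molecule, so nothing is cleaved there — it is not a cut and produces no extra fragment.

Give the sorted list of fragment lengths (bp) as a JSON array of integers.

[1,2,4,5,5,7,8,10,11,13,14,14,18,21]

Per-enzyme occurrences:
  HnxI (CACA, off=4): starts [104, 126, 128] → cuts [108, 130, 132]
  UxaV (CATTCGC, off=6): starts [33, 87] → cuts [39, 93]
  VbrIX (TGATACTA, off=4): starts [53, 75, 108] → cuts [57, 79, 112]
  FykI (ATTGAGA, off=7): starts [14, 43, 64, 96, 118] → cuts [21, 50, 71, 103, 125]

All cut coordinates (distinct, sorted): [21, 39, 50, 57, 71, 79, 93, 103, 108, 112, 125, 130, 132]

Fragment lengths:
  [0,21): 21 bp
  [21,39): 18 bp
  [39,50): 11 bp
  [50,57): 7 bp
  [57,71): 14 bp
  [71,79): 8 bp
  [79,93): 14 bp
  [93,103): 10 bp
  [103,108): 5 bp
  [108,112): 4 bp
  [112,125): 13 bp
  [125,130): 5 bp
  [130,132): 2 bp
  [132,133): 1 bp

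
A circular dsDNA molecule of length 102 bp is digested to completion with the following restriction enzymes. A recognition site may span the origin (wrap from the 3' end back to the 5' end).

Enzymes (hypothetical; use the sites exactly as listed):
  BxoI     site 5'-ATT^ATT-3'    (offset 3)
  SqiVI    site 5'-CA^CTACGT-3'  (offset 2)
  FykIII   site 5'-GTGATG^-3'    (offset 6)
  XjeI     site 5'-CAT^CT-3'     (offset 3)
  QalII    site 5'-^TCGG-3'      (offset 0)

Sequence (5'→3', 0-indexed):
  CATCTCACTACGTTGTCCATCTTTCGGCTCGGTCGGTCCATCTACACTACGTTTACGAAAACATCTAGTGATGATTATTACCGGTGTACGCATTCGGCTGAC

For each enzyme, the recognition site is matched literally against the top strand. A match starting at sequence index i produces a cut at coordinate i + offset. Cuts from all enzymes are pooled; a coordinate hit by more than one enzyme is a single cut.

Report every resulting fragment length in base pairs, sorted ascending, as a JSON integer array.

Scan for sites:
  BxoI ATTATT/3: at [73] ⇒ [76]
  SqiVI CACTACGT/2: at [5, 44] ⇒ [7, 46]
  FykIII GTGATG/6: at [67] ⇒ [73]
  XjeI CATCT/3: at [0, 17, 38, 61] ⇒ [3, 20, 41, 64]
  QalII TCGG/0: at [23, 28, 32, 93] ⇒ [23, 28, 32, 93]

All cut coordinates (distinct, sorted): [3, 7, 20, 23, 28, 32, 41, 46, 64, 73, 76, 93]

Fragment lengths:
  3→7: 4 bp
  7→20: 13 bp
  20→23: 3 bp
  23→28: 5 bp
  28→32: 4 bp
  32→41: 9 bp
  41→46: 5 bp
  46→64: 18 bp
  64→73: 9 bp
  73→76: 3 bp
  76→93: 17 bp
  93→3 (wrap): 102-93+3 = 12 bp

[3,3,4,4,5,5,9,9,12,13,17,18]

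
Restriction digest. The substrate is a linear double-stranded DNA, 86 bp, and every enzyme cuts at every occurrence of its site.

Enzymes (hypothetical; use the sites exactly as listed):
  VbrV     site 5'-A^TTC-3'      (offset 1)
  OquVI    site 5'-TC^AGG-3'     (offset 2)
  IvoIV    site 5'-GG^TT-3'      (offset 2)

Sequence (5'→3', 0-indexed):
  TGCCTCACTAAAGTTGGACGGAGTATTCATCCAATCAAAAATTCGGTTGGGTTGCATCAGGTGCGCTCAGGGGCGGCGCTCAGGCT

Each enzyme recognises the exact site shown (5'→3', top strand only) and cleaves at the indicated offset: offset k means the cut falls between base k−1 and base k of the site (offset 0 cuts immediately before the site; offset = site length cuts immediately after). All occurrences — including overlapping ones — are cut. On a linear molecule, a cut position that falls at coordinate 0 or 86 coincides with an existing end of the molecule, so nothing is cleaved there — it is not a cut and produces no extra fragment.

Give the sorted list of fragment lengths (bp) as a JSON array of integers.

[5,5,5,7,10,13,16,25]

Per-enzyme occurrences:
  VbrV (ATTC, off=1): starts [24, 40] → cuts [25, 41]
  OquVI (TCAGG, off=2): starts [56, 66, 79] → cuts [58, 68, 81]
  IvoIV (GGTT, off=2): starts [44, 49] → cuts [46, 51]

All cut coordinates (distinct, sorted): [25, 41, 46, 51, 58, 68, 81]

Fragments:
  [0,25): 25 bp
  [25,41): 16 bp
  [41,46): 5 bp
  [46,51): 5 bp
  [51,58): 7 bp
  [58,68): 10 bp
  [68,81): 13 bp
  [81,86): 5 bp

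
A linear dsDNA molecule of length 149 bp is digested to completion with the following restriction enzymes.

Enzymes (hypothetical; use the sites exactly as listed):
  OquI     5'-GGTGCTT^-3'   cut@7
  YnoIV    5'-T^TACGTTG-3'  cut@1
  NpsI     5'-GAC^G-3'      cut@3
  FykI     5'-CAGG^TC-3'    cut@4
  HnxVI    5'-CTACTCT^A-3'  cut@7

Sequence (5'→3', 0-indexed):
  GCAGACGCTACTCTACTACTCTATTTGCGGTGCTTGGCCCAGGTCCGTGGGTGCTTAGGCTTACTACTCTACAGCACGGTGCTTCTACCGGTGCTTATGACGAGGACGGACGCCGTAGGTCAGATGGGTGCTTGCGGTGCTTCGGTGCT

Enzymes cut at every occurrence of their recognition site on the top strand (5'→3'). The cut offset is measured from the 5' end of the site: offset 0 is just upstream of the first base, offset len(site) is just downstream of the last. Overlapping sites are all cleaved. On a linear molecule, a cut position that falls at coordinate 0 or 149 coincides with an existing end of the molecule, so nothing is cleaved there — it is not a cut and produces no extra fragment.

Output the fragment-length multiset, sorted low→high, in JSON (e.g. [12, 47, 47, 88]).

Site scan:
  OquI GGTGCTT/7: at [28, 49, 77, 89, 126, 135] ⇒ [35, 56, 84, 96, 133, 142]
  YnoIV (TTACGTTG, off=1): no sites
  NpsI GACG/3: at [3, 98, 104, 108] ⇒ [6, 101, 107, 111]
  FykI CAGGTC/4: at [39] ⇒ [43]
  HnxVI CTACTCTA/7: at [7, 15, 63] ⇒ [14, 22, 70]

All cut coordinates (distinct, sorted): [6, 14, 22, 35, 43, 56, 70, 84, 96, 101, 107, 111, 133, 142]

Fragment lengths:
  [0,6): 6 bp
  [6,14): 8 bp
  [14,22): 8 bp
  [22,35): 13 bp
  [35,43): 8 bp
  [43,56): 13 bp
  [56,70): 14 bp
  [70,84): 14 bp
  [84,96): 12 bp
  [96,101): 5 bp
  [101,107): 6 bp
  [107,111): 4 bp
  [111,133): 22 bp
  [133,142): 9 bp
  [142,149): 7 bp

[4,5,6,6,7,8,8,8,9,12,13,13,14,14,22]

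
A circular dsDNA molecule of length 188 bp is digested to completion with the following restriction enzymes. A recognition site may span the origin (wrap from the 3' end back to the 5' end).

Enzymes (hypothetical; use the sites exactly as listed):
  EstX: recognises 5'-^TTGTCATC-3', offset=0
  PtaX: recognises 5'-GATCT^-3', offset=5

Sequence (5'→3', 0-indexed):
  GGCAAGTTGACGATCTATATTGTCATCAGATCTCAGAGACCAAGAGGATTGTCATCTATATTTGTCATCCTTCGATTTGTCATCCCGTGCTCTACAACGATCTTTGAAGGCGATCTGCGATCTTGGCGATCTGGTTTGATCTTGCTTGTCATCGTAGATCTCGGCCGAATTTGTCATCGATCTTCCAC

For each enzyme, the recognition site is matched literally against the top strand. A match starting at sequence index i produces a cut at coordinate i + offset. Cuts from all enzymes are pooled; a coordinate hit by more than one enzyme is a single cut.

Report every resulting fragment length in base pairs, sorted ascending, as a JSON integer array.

Scan for sites:
  EstX TTGTCATC/0: at [19, 48, 61, 76, 145, 170] ⇒ [19, 48, 61, 76, 145, 170]
  PtaX GATCT/5: at [11, 28, 98, 111, 118, 127, 137, 156, 178] ⇒ [16, 33, 103, 116, 123, 132, 142, 161, 183]

Pooled cuts: [16, 19, 33, 48, 61, 76, 103, 116, 123, 132, 142, 145, 161, 170, 183]

Fragments:
  16→19: 3 bp
  19→33: 14 bp
  33→48: 15 bp
  48→61: 13 bp
  61→76: 15 bp
  76→103: 27 bp
  103→116: 13 bp
  116→123: 7 bp
  123→132: 9 bp
  132→142: 10 bp
  142→145: 3 bp
  145→161: 16 bp
  161→170: 9 bp
  170→183: 13 bp
  183→16 (wrap): 188-183+16 = 21 bp

[3,3,7,9,9,10,13,13,13,14,15,15,16,21,27]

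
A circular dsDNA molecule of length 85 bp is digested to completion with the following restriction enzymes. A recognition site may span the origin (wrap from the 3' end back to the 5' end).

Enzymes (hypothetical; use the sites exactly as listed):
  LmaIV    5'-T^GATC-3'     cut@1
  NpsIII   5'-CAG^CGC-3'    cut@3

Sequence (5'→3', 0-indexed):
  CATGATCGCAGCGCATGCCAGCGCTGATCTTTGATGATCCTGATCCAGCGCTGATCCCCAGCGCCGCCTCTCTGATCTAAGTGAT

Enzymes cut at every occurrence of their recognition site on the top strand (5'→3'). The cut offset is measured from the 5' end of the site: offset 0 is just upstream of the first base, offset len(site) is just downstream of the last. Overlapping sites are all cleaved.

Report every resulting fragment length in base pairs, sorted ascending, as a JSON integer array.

[4,4,6,6,7,8,9,9,10,10,12]

Scan for sites:
  LmaIV TGATC/1: at [2, 24, 34, 40, 51, 72, 81] ⇒ [3, 25, 35, 41, 52, 73, 82]
  NpsIII CAGCGC/3: at [8, 18, 45, 58] ⇒ [11, 21, 48, 61]

Pooled cuts: [3, 11, 21, 25, 35, 41, 48, 52, 61, 73, 82]

Fragment lengths:
  3→11: 8 bp
  11→21: 10 bp
  21→25: 4 bp
  25→35: 10 bp
  35→41: 6 bp
  41→48: 7 bp
  48→52: 4 bp
  52→61: 9 bp
  61→73: 12 bp
  73→82: 9 bp
  82→3 (wrap): 85-82+3 = 6 bp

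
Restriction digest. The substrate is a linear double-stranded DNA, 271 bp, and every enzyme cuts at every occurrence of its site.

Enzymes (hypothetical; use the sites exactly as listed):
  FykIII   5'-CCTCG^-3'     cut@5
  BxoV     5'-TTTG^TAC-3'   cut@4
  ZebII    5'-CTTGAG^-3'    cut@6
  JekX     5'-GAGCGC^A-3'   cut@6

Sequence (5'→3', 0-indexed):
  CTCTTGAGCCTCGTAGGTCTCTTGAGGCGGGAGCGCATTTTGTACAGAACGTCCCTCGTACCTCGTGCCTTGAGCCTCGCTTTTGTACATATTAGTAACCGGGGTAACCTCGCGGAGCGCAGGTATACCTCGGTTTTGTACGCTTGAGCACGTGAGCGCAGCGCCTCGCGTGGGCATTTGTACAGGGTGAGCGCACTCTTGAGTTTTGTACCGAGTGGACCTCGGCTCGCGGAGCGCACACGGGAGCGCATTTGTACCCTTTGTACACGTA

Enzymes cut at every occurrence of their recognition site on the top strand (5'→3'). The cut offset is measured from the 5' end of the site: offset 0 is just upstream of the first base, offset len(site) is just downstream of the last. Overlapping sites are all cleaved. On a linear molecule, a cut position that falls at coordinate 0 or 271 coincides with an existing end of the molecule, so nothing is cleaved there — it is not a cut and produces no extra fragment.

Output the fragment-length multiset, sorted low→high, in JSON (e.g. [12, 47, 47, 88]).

[5,5,5,5,6,6,6,7,8,8,8,9,9,9,9,10,10,11,12,12,12,13,13,14,16,16,27]

Site scan:
  FykIII (CCTCG, off=5): starts [8, 53, 60, 74, 107, 127, 163, 219] → cuts [13, 58, 65, 79, 112, 132, 168, 224]
  BxoV (TTTGTAC, off=4): starts [38, 81, 134, 176, 204, 250, 259] → cuts [42, 85, 138, 180, 208, 254, 263]
  ZebII (CTTGAG, off=6): starts [2, 20, 68, 142, 197] → cuts [8, 26, 74, 148, 203]
  JekX (GAGCGCA, off=6): starts [30, 114, 153, 188, 231, 243] → cuts [36, 120, 159, 194, 237, 249]

Pooled cuts: [8, 13, 26, 36, 42, 58, 65, 74, 79, 85, 112, 120, 132, 138, 148, 159, 168, 180, 194, 203, 208, 224, 237, 249, 254, 263]

Fragments:
  [0,8): 8 bp
  [8,13): 5 bp
  [13,26): 13 bp
  [26,36): 10 bp
  [36,42): 6 bp
  [42,58): 16 bp
  [58,65): 7 bp
  [65,74): 9 bp
  [74,79): 5 bp
  [79,85): 6 bp
  [85,112): 27 bp
  [112,120): 8 bp
  [120,132): 12 bp
  [132,138): 6 bp
  [138,148): 10 bp
  [148,159): 11 bp
  [159,168): 9 bp
  [168,180): 12 bp
  [180,194): 14 bp
  [194,203): 9 bp
  [203,208): 5 bp
  [208,224): 16 bp
  [224,237): 13 bp
  [237,249): 12 bp
  [249,254): 5 bp
  [254,263): 9 bp
  [263,271): 8 bp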